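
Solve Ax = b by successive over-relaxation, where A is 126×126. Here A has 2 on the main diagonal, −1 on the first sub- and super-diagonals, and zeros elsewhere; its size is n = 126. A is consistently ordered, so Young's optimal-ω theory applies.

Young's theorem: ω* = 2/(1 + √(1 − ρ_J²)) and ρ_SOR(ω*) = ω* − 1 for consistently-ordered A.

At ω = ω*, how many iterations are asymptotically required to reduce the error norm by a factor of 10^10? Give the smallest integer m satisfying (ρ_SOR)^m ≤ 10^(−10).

m = 466

With n=126, ρ(Jacobi) = cos(π/127) = 0.9996941.
√(1 − cos²(π/127)) = sin(π/127) ≈ 0.0247344.
So ω* = 2/1.0247344 = 1.9517252 (Young).
Hence ρ(B_{ω*}) = 1.9517252 − 1 = 0.9517252.
(0.9517252)^m ≤ 10^{−10}  ⇒  m·ln(0.9517252) ≤ −10·ln10  ⇒  m ≥ 465.368  ⇒  m = 466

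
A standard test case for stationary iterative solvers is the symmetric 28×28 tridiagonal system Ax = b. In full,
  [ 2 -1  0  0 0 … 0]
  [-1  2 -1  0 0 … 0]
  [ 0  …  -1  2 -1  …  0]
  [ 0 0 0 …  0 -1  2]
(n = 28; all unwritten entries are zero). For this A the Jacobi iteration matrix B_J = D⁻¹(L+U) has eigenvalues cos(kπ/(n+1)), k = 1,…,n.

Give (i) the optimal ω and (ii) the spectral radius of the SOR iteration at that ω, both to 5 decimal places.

½·tridiag(1,0,1) at n=28: λ_k = cos(kπ/29); max |λ| at k=1 ⇒ ρ_J = cos(π/29) ≈ 0.99414.
1 − cos²(π/29) = sin²(π/29) ⇒ √(1−ρ_J²) = sin(π/29) = 0.108119.
ω* = 2/(1 + 0.108119) = 2/1.108119 = 1.80486.
ρ_SOR = ω* − 1 = 1.80486 − 1 = 0.80486.

ω* = 1.80486, ρ_SOR = 0.80486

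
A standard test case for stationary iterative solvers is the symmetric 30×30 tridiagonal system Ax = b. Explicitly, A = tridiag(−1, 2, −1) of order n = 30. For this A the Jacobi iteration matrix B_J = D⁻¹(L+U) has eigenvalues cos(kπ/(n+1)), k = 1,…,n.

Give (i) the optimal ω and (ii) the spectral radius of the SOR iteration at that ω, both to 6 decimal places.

ω* = 1.816253, ρ_SOR = 0.816253

With n=30, ρ(Jacobi) = cos(π/31) = 0.994869.
√(1 − cos²(π/31)) = sin(π/31) ≈ 0.1011683.
ω* = 2/(1+0.1011683) = 1.816253
[ρ_SOR] ω* − 1 = 0.816253.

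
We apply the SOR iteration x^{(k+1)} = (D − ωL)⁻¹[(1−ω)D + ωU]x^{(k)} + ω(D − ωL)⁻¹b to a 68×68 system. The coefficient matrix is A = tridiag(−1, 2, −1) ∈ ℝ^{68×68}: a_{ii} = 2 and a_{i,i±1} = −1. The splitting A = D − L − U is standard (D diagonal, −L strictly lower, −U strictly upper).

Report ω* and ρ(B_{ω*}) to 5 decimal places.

n=68: λ(B_J) = 1 − λ(A)/2 = cos(kπ/69); k=1 gives ρ_J = 0.99896.
1 − cos²(π/69) = sin²(π/69) ⇒ √(1−ρ_J²) = sin(π/69) = 0.045515.
So ω* = 2/1.045515 = 1.91293 (Young).
ρ(B_{ω*}) = ω*−1 = 0.91293

ω* = 1.91293, ρ_SOR = 0.91293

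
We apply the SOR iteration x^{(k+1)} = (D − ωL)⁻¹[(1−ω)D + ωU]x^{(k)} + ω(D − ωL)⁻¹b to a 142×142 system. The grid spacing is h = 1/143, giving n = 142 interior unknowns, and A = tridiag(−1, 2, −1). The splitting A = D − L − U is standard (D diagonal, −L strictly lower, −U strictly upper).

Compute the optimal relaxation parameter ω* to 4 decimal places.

ω* = 1.9570

½·tridiag(1,0,1) at n=142: λ_k = cos(kπ/143); max |λ| at k=1 ⇒ ρ_J = cos(π/143) ≈ 0.9998.
1 − cos²(π/143) = sin²(π/143) ⇒ √(1−ρ_J²) = sin(π/143) = 0.02197.
ω* = 2/(1+0.02197) = 1.9570
ρ_SOR = ω* − 1 ≈ 0.9570.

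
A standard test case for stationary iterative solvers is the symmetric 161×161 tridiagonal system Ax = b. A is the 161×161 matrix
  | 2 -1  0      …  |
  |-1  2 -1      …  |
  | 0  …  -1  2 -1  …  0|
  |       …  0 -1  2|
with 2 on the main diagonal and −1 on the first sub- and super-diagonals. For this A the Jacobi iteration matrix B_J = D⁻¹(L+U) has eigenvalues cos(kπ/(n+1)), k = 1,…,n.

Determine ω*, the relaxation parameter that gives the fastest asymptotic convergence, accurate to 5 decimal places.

n=161: λ(B_J) = 1 − λ(A)/2 = cos(kπ/162); k=1 gives ρ_J = 0.99981.
√(1−ρ_J²) = |sin(π/162)| = 0.019391
ω* = 2/(1 + 0.019391) = 2/1.019391 = 1.96196.
ρ_SOR = ω* − 1 = 1.96196 − 1 = 0.96196.

ω* = 1.96196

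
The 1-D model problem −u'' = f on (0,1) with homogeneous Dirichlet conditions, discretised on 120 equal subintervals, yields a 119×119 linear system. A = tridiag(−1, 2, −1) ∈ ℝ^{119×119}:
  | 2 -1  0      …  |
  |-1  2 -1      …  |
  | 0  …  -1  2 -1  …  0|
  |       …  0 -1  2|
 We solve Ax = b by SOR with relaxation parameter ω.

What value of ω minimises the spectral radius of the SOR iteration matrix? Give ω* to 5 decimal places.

ω* = 1.94898

spectrum of D⁻¹(L+U) = {cos(kπ/120) : 1≤k≤119}; ρ_J = cos(π/120) = 0.99966.
√(1−ρ_J²) = |sin(π/120)| = 0.026177
ω* = 2/(1+0.026177) = 1.94898
At ω = 1.94898 every |λ(B_ω)| = ω−1, so ρ_SOR = 0.94898.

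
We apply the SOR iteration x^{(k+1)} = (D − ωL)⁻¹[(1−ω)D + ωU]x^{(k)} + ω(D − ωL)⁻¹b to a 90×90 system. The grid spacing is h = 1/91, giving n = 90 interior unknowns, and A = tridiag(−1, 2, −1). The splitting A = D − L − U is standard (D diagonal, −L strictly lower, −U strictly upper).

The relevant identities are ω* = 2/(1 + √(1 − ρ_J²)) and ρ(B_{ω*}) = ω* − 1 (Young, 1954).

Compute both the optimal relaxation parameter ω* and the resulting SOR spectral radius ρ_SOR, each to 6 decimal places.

½·tridiag(1,0,1) at n=90: λ_k = cos(kπ/91); max |λ| at k=1 ⇒ ρ_J = cos(π/91) ≈ 0.999404.
√(1−ρ_J²) simplifies to sin(π/91) = 0.0345161.
ω* = 2/(1 + 0.0345161) = 2/1.0345161 = 1.933271.
Hence ρ(B_{ω*}) = 1.933271 − 1 = 0.933271.

ω* = 1.933271, ρ_SOR = 0.933271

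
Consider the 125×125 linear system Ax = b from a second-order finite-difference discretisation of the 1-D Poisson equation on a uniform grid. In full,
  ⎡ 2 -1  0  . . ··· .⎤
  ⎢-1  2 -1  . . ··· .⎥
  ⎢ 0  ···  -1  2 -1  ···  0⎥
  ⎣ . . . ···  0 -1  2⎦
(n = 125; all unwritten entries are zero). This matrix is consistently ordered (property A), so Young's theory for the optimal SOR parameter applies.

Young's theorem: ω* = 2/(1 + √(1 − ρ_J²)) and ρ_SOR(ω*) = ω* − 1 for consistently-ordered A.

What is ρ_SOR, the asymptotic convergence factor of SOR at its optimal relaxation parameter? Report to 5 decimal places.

n=125: λ(B_J) = 1 − λ(A)/2 = cos(kπ/126); k=1 gives ρ_J = 0.99969.
√(1 − cos²(π/126)) = sin(π/126) ≈ 0.024931.
ω* = 2/(1 + 0.024931) = 2/1.024931 = 1.95135.
[ρ_SOR] ω* − 1 = 0.95135.

ρ_SOR = 0.95135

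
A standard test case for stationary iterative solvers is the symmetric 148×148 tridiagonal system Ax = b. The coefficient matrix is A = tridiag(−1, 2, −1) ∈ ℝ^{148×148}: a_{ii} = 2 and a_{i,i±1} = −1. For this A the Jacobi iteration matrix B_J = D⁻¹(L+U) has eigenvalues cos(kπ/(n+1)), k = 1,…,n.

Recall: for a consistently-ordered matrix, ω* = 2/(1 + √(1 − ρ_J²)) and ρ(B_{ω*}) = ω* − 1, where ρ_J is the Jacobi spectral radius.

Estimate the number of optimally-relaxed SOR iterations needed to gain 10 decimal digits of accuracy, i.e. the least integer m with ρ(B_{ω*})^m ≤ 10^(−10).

m = 546

With n=148, ρ(Jacobi) = cos(π/149) = 0.9997777.
√(1−ρ_J²) simplifies to sin(π/149) = 0.0210830.
ω* = 2/(1+0.0210830) = 1.9587046
and ρ(B_{ω*}) = 1.9587046 − 1 = 0.9587046.
m ≥ 10·ln10 / (−ln 0.9587046) = 545.996; smallest integer m = 546.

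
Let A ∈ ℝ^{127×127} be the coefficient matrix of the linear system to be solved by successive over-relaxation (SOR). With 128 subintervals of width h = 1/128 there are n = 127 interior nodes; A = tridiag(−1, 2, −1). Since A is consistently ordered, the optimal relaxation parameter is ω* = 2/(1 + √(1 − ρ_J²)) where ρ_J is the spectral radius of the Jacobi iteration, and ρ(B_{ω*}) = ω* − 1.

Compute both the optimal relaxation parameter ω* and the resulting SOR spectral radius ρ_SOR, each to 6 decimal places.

½·tridiag(1,0,1) at n=127: λ_k = cos(kπ/128); max |λ| at k=1 ⇒ ρ_J = cos(π/128) ≈ 0.999699.
√(1−ρ_J²) simplifies to sin(π/128) = 0.0245412.
ω* = 2 / (1 + 0.0245412) = 2 / 1.0245412 ≈ 1.952093.
ρ_SOR = ω* − 1 = 1.952093 − 1 = 0.952093.

ω* = 1.952093, ρ_SOR = 0.952093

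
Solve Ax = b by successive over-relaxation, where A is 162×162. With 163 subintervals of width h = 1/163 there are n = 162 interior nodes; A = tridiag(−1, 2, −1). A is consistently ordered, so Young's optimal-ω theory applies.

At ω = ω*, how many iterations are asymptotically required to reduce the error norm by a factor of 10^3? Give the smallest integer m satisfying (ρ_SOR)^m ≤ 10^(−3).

m = 180

[ρ_J] n=162: ρ(B_J) = cos(π/(n+1)) = cos(π/163) = 0.9998143.
root = sin(π/163) = 0.0192724  (since 1−cos² = sin²).
[ω*] 2 ÷ (1 + 0.0192724) = 2 ÷ 1.0192724 = 1.9621840.
ρ_SOR = ω* − 1 ≈ 0.9621840.
For 3 digits: m = 3·ln10 / (−ln 0.9621840) = 6.90776/0.0385496 = 179.191; round up → m = 180.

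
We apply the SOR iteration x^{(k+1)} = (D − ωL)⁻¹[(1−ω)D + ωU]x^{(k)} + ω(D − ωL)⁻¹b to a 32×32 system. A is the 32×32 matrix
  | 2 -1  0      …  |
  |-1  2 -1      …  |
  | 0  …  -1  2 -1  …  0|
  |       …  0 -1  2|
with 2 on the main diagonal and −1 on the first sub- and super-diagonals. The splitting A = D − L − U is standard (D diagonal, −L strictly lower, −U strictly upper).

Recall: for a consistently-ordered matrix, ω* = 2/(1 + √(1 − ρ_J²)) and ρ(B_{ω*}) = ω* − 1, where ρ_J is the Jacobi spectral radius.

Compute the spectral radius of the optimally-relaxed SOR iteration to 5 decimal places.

ρ_SOR = 0.82639

With n=32, ρ(Jacobi) = cos(π/33) = 0.99547.
√(1−ρ_J²) simplifies to sin(π/33) = 0.095056.
ω* = 2/(1 + 0.095056) = 2/1.095056 = 1.82639.
ρ_SOR = ω* − 1 = 1.82639 − 1 = 0.82639.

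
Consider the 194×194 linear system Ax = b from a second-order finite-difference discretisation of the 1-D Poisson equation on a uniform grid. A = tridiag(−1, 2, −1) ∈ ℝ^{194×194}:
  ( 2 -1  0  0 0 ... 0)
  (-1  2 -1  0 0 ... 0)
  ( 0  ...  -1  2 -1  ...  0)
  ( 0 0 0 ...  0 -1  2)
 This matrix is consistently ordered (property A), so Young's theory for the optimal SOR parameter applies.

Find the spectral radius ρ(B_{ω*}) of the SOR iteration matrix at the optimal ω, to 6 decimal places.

ρ_SOR = 0.968291

½·tridiag(1,0,1) at n=194: λ_k = cos(kπ/195); max |λ| at k=1 ⇒ ρ_J = cos(π/195) ≈ 0.999870.
√(1−ρ_J²) = |sin(π/195)| = 0.0161100
ω* = 2/(1+0.0161100) = 1.968291
Hence ρ(B_{ω*}) = 1.968291 − 1 = 0.968291.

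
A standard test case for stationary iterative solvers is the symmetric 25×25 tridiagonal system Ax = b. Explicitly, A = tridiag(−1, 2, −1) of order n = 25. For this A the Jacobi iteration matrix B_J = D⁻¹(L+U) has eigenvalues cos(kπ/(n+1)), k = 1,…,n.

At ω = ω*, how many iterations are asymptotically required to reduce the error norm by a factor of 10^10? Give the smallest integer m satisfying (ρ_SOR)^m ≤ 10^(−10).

spectrum of D⁻¹(L+U) = {cos(kπ/26) : 1≤k≤25}; ρ_J = cos(π/26) = 0.9927089.
√(1 − cos²(π/26)) = sin(π/26) ≈ 0.1205367.
ω* = 2 / (1 + 0.1205367) = 2 / 1.1205367 ≈ 1.7848590.
ρ_SOR = ω* − 1 = 1.7848590 − 1 = 0.7848590.
Need (0.7848590)^m ≤ 10^(−10): m ≥ 10·ln10/|ln 0.7848590| = 23.0259/0.242251 = 95.050 ⇒ m = 96.

m = 96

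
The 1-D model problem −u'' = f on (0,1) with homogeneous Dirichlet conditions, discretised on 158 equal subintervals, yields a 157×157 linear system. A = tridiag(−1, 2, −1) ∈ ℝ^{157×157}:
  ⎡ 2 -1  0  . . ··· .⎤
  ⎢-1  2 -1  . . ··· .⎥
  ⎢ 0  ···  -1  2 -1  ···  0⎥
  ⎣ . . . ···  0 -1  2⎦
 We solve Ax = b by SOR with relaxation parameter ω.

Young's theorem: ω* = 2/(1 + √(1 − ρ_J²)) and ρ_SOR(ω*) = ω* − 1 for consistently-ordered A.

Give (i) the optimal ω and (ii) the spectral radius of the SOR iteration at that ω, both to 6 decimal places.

ρ_J = max_k |cos(kπ/158)| = cos(π/158) = 0.999802
√(1−ρ_J²) simplifies to sin(π/158) = 0.0198822.
So ω* = 2/1.0198822 = 1.961011 (Young).
and ρ(B_{ω*}) = 1.961011 − 1 = 0.961011.

ω* = 1.961011, ρ_SOR = 0.961011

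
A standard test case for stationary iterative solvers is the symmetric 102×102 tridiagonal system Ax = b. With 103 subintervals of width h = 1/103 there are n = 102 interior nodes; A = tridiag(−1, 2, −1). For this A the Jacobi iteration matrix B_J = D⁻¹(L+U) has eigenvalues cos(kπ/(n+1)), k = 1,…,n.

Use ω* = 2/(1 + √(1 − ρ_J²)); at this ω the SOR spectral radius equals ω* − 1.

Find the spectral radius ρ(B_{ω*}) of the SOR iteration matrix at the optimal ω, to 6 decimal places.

ρ_SOR = 0.940813

½·tridiag(1,0,1) at n=102: λ_k = cos(kπ/103); max |λ| at k=1 ⇒ ρ_J = cos(π/103) ≈ 0.999535.
root = sin(π/103) = 0.0304962  (since 1−cos² = sin²).
Young: ω* = 2/(1+√(1−ρ_J²)) = 2/(1+0.0304962) = 2/1.0304962 = 1.940813.
and ρ(B_{ω*}) = 1.940813 − 1 = 0.940813.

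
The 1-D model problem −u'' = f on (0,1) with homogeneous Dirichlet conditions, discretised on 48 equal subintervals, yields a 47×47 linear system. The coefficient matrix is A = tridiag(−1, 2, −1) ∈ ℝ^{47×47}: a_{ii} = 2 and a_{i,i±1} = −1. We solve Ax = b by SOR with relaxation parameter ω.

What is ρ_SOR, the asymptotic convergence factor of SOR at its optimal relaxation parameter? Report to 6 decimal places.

B_J for the 47×47 system has eigenvalues cos(kπ/48); ρ_J = cos(π/48) = 0.997859.
root = sin(π/48) = 0.0654031  (since 1−cos² = sin²).
ω* = 2 / (1 + 0.0654031) = 2 / 1.0654031 ≈ 1.877224.
Hence ρ(B_{ω*}) = 1.877224 − 1 = 0.877224.

ρ_SOR = 0.877224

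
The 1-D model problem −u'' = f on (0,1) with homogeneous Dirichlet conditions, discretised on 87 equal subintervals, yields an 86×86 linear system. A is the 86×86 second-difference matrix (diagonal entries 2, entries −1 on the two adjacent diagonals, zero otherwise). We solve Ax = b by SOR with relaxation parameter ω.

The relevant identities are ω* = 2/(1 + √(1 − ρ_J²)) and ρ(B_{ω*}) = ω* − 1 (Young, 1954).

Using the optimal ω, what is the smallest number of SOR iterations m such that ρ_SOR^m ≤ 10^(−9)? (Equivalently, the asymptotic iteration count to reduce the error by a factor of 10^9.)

spectrum of D⁻¹(L+U) = {cos(kπ/87) : 1≤k≤86}; ρ_J = cos(π/87) = 0.9993481.
√(1 − cos²(π/87)) = sin(π/87) ≈ 0.0361024.
So ω* = 2/1.0361024 = 1.9303111 (Young).
and ρ(B_{ω*}) = 1.9303111 − 1 = 0.9303111.
ρ_SOR^m ≤ 10^(−9) ⇔ m ≥ 9·ln10/(−ln 0.9303111) = 20.7233/0.0722362 = 286.882; m = ⌈286.882⌉ = 287.

m = 287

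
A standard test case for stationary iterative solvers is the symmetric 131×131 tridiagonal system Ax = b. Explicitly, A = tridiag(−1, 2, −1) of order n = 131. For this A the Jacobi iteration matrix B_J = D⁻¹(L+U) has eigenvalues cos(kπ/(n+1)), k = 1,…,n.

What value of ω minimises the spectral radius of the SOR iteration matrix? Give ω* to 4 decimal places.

ρ_J = max_k |cos(kπ/132)| = cos(π/132) = 0.9997
√(1−ρ_J²) = |sin(π/132)| = 0.02380
[ω*] 2 ÷ (1 + 0.02380) = 2 ÷ 1.02380 = 1.9535.
ρ_SOR = ω* − 1 = 1.9535 − 1 = 0.9535.

ω* = 1.9535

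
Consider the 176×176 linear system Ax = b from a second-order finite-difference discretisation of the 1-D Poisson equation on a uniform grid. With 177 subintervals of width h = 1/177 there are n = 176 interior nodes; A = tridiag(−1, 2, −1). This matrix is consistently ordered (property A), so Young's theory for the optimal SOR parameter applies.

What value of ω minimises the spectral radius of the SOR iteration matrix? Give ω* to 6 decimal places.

ω* = 1.965123

[ρ_J] n=176: ρ(B_J) = cos(π/(n+1)) = cos(π/177) = 0.999842.
√(1−ρ_J²) = |sin(π/177)| = 0.0177482
ω* = 2 / (1 + 0.0177482) = 2 / 1.0177482 ≈ 1.965123.
ρ_SOR = ω* − 1 = 1.965123 − 1 = 0.965123.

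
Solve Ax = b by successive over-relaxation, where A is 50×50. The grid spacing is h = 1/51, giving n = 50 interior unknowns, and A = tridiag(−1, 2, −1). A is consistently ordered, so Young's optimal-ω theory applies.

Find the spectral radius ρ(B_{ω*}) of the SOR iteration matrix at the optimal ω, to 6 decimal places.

ρ_SOR = 0.884018

ρ_J = max_k |cos(kπ/51)| = cos(π/51) = 0.998103
√(1−ρ_J²) = |sin(π/51)| = 0.0615609
ω* = 2/(1+0.0615609) = 1.884018
Hence ρ(B_{ω*}) = 1.884018 − 1 = 0.884018.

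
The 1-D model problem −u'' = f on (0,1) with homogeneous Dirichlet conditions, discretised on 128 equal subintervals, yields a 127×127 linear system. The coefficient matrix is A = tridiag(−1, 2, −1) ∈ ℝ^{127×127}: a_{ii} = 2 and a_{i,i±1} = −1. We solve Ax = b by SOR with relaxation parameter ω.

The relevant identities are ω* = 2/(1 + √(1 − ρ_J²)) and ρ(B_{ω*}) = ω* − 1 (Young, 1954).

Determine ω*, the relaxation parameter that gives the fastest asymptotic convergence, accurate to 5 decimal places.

½·tridiag(1,0,1) at n=127: λ_k = cos(kπ/128); max |λ| at k=1 ⇒ ρ_J = cos(π/128) ≈ 0.99970.
root = sin(π/128) = 0.024541  (since 1−cos² = sin²).
ω* = 2/(1 + 0.024541) = 2/1.024541 = 1.95209.
ρ_SOR = ω* − 1 = 1.95209 − 1 = 0.95209.

ω* = 1.95209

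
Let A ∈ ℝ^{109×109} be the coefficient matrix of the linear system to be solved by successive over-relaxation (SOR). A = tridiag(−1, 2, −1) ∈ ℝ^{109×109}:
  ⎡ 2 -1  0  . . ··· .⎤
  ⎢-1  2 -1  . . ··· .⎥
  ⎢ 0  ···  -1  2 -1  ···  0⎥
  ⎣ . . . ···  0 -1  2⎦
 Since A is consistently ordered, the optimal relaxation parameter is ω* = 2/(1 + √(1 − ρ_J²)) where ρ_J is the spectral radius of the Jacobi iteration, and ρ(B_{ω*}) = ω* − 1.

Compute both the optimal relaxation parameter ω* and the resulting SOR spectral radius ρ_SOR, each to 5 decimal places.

ω* = 1.94447, ρ_SOR = 0.94447

½·tridiag(1,0,1) at n=109: λ_k = cos(kπ/110); max |λ| at k=1 ⇒ ρ_J = cos(π/110) ≈ 0.99959.
√(1 − cos²(π/110)) = sin(π/110) ≈ 0.028556.
ω* = 2 / (1 + 0.028556) = 2 / 1.028556 ≈ 1.94447.
ρ_SOR = ω* − 1 ≈ 0.94447.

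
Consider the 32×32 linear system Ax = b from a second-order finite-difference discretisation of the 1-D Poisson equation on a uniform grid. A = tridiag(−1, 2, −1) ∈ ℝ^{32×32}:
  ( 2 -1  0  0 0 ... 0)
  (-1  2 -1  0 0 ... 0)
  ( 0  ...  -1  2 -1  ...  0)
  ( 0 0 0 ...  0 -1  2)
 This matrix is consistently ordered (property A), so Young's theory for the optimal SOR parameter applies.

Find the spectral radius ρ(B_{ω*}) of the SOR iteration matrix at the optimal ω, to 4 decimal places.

ρ_SOR = 0.8264

n=32: λ(B_J) = 1 − λ(A)/2 = cos(kπ/33); k=1 gives ρ_J = 0.9955.
root = sin(π/33) = 0.09506  (since 1−cos² = sin²).
ω* = 2/(1+0.09506) = 1.8264
ρ_SOR = ω* − 1 = 1.8264 − 1 = 0.8264.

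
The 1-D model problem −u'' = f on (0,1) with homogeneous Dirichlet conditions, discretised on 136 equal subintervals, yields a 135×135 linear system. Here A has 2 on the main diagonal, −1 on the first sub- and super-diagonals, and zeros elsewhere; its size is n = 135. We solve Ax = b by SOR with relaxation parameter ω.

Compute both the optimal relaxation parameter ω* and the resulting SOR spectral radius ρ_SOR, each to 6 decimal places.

ω* = 1.954847, ρ_SOR = 0.954847

spectrum of D⁻¹(L+U) = {cos(kπ/136) : 1≤k≤135}; ρ_J = cos(π/136) = 0.999733.
1 − cos²(π/136) = sin²(π/136) ⇒ √(1−ρ_J²) = sin(π/136) = 0.0230979.
ω* = 2 / (1 + 0.0230979) = 2 / 1.0230979 ≈ 1.954847.
and ρ(B_{ω*}) = 1.954847 − 1 = 0.954847.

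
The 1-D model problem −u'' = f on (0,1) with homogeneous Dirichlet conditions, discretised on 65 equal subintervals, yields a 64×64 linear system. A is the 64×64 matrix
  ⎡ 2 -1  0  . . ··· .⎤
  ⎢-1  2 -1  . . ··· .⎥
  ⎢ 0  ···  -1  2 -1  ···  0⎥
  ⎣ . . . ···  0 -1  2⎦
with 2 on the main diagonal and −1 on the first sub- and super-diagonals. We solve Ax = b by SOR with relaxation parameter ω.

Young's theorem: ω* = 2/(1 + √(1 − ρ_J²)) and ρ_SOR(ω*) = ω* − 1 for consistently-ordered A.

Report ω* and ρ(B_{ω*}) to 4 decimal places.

ω* = 1.9078, ρ_SOR = 0.9078

spectrum of D⁻¹(L+U) = {cos(kπ/65) : 1≤k≤64}; ρ_J = cos(π/65) = 0.9988.
root = sin(π/65) = 0.04831  (since 1−cos² = sin²).
ω* = 2/(1 + 0.04831) = 2/1.04831 = 1.9078.
and ρ(B_{ω*}) = 1.9078 − 1 = 0.9078.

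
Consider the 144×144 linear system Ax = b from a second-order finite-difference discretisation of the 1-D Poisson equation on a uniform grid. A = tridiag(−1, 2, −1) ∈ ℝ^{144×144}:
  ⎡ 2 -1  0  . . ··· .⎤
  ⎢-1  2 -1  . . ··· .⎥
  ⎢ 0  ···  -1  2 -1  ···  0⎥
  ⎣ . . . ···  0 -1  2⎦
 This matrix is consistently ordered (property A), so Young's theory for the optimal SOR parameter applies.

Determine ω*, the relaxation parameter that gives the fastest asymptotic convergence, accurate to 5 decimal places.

With n=144, ρ(Jacobi) = cos(π/145) = 0.99977.
√(1−ρ_J²) = |sin(π/145)| = 0.021664
ω* = 2/(1 + 0.021664) = 2/1.021664 = 1.95759.
[ρ_SOR] ω* − 1 = 0.95759.

ω* = 1.95759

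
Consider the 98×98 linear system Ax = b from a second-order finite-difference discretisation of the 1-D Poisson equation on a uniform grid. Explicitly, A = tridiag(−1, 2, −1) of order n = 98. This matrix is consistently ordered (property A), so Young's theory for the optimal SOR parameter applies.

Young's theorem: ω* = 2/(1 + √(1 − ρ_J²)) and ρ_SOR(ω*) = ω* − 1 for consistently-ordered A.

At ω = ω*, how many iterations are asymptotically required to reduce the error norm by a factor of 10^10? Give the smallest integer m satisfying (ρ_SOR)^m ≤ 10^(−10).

[ρ_J] n=98: ρ(B_J) = cos(π/(n+1)) = cos(π/99) = 0.9994965.
√(1−ρ_J²) simplifies to sin(π/99) = 0.0317279.
ω* = 2 / (1 + 0.0317279) = 2 / 1.0317279 ≈ 1.9384956.
[ρ_SOR] ω* − 1 = 0.9384956.
10·ln10 = 23.0259; −ln(0.9384956) = 0.0634771; m = ⌈23.0259/0.0634771⌉ = ⌈362.743⌉ = 363.

m = 363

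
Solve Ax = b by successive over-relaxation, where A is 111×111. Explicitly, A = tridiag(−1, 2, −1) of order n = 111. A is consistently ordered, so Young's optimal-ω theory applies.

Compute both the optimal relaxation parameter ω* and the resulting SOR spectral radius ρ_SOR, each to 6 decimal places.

ω* = 1.945438, ρ_SOR = 0.945438

n=111: λ(B_J) = 1 − λ(A)/2 = cos(kπ/112); k=1 gives ρ_J = 0.999607.
root = sin(π/112) = 0.0280463  (since 1−cos² = sin²).
Young: ω* = 2/(1+√(1−ρ_J²)) = 2/(1+0.0280463) = 2/1.0280463 = 1.945438.
and ρ(B_{ω*}) = 1.945438 − 1 = 0.945438.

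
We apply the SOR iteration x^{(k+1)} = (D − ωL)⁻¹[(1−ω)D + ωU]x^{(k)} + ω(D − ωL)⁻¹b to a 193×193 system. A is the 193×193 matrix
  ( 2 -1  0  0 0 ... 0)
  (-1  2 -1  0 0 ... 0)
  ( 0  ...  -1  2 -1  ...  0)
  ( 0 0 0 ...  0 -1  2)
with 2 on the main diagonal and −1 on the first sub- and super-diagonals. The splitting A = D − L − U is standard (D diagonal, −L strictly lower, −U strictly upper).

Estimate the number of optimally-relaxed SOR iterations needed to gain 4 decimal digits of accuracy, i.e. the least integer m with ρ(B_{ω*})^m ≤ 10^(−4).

B_J for the 193×193 system has eigenvalues cos(kπ/194); ρ_J = cos(π/194) = 0.9998689.
root = sin(π/194) = 0.0161931  (since 1−cos² = sin²).
Then 2/(1+√(1−ρ_J²)) = 2/(1+0.0161931); ω* = 2/1.0161931 = 1.9681299.
At ω = 1.9681299 every |λ(B_ω)| = ω−1, so ρ_SOR = 0.9681299.
For 4 digits: m = 4·ln10 / (−ln 0.9681299) = 9.21034/0.032389 = 284.366; round up → m = 285.

m = 285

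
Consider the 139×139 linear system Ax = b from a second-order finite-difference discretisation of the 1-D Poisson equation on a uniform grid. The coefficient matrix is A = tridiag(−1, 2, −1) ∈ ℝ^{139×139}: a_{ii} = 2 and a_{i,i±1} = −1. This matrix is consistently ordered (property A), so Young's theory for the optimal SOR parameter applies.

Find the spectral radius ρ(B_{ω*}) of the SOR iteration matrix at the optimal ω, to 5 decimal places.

ρ_SOR = 0.95611

½·tridiag(1,0,1) at n=139: λ_k = cos(kπ/140); max |λ| at k=1 ⇒ ρ_J = cos(π/140) ≈ 0.99975.
root = sin(π/140) = 0.022438  (since 1−cos² = sin²).
Then 2/(1+√(1−ρ_J²)) = 2/(1+0.022438); ω* = 2/1.022438 = 1.95611.
ρ_SOR = ω* − 1 = 1.95611 − 1 = 0.95611.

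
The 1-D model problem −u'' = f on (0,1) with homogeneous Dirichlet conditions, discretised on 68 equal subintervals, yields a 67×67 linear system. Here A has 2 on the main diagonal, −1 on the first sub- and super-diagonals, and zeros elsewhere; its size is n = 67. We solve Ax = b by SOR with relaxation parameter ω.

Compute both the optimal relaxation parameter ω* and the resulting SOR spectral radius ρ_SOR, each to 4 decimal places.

ρ_J = max_k |cos(kπ/68)| = cos(π/68) = 0.9989
root = sin(π/68) = 0.04618  (since 1−cos² = sin²).
[ω*] 2 ÷ (1 + 0.04618) = 2 ÷ 1.04618 = 1.9117.
Hence ρ(B_{ω*}) = 1.9117 − 1 = 0.9117.

ω* = 1.9117, ρ_SOR = 0.9117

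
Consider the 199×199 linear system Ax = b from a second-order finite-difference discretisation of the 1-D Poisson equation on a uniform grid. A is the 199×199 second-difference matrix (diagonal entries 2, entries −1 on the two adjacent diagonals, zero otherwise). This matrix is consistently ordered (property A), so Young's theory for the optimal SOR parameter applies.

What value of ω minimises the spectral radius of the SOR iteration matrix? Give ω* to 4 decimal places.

ω* = 1.9691

½·tridiag(1,0,1) at n=199: λ_k = cos(kπ/200); max |λ| at k=1 ⇒ ρ_J = cos(π/200) ≈ 0.9999.
root = sin(π/200) = 0.01571  (since 1−cos² = sin²).
[ω*] 2 ÷ (1 + 0.01571) = 2 ÷ 1.01571 = 1.9691.
ρ(B_{ω*}) = ω*−1 = 0.9691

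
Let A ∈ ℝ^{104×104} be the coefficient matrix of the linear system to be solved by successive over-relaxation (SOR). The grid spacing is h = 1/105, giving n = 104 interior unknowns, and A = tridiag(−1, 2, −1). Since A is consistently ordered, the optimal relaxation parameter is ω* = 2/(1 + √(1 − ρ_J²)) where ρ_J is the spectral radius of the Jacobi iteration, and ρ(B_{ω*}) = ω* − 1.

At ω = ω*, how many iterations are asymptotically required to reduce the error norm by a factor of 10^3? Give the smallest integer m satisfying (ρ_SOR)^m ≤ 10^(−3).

m = 116

ρ_J = max_k |cos(kπ/105)| = cos(π/105) = 0.9995524
√(1−ρ_J²) simplifies to sin(π/105) = 0.0299155.
ω* = 2/(1+0.0299155) = 1.9419069
Hence ρ(B_{ω*}) = 1.9419069 − 1 = 0.9419069.
For 3 digits: m = 3·ln10 / (−ln 0.9419069) = 6.90776/0.0598488 = 115.420; round up → m = 116.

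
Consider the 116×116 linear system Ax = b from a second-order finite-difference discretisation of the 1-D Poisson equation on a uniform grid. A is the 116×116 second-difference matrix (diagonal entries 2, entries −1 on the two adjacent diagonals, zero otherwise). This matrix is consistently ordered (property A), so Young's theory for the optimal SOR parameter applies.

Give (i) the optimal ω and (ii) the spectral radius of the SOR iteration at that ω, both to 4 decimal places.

ω* = 1.9477, ρ_SOR = 0.9477

spectrum of D⁻¹(L+U) = {cos(kπ/117) : 1≤k≤116}; ρ_J = cos(π/117) = 0.9996.
√(1 − cos²(π/117)) = sin(π/117) ≈ 0.02685.
ω* = 2/(1+0.02685) = 1.9477
and ρ(B_{ω*}) = 1.9477 − 1 = 0.9477.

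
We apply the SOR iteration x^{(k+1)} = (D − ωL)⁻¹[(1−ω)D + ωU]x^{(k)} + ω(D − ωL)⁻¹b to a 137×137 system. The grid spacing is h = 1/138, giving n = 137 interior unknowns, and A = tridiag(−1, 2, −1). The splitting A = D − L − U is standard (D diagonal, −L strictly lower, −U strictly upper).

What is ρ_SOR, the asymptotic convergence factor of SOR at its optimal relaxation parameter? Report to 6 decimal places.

ρ_SOR = 0.955487

B_J for the 137×137 system has eigenvalues cos(kπ/138); ρ_J = cos(π/138) = 0.999741.
√(1−ρ_J²) simplifies to sin(π/138) = 0.0227632.
[ω*] 2 ÷ (1 + 0.0227632) = 2 ÷ 1.0227632 = 1.955487.
ρ(B_{ω*}) = ω*−1 = 0.955487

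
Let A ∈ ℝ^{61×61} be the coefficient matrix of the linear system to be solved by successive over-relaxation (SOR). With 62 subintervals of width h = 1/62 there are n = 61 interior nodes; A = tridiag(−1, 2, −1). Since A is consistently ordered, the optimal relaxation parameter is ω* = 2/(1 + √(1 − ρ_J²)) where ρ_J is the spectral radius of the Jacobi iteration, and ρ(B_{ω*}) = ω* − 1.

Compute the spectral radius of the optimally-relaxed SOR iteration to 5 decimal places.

ρ_J = max_k |cos(kπ/62)| = cos(π/62) = 0.99872
√(1 − cos²(π/62)) = sin(π/62) ≈ 0.050649.
Then 2/(1+√(1−ρ_J²)) = 2/(1+0.050649); ω* = 2/1.050649 = 1.90359.
ρ(B_{ω*}) = ω*−1 = 0.90359

ρ_SOR = 0.90359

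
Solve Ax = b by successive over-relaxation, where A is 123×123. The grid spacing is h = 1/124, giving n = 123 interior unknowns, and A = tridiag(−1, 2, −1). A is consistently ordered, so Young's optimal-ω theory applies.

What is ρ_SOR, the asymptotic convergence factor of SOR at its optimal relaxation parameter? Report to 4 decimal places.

ρ_SOR = 0.9506

B_J for the 123×123 system has eigenvalues cos(kπ/124); ρ_J = cos(π/124) = 0.9997.
√(1−ρ_J²) simplifies to sin(π/124) = 0.02533.
ω* = 2/(1+0.02533) = 1.9506
[ρ_SOR] ω* − 1 = 0.9506.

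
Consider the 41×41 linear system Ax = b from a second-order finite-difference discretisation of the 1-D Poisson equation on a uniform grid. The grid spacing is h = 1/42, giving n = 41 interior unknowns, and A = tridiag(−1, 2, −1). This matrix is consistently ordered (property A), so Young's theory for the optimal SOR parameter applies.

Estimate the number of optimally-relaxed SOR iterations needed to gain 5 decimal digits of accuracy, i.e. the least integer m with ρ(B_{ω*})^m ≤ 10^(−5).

½·tridiag(1,0,1) at n=41: λ_k = cos(kπ/42); max |λ| at k=1 ⇒ ρ_J = cos(π/42) ≈ 0.9972038.
1 − cos²(π/42) = sin²(π/42) ⇒ √(1−ρ_J²) = sin(π/42) = 0.0747301.
ω* = 2/(1 + 0.0747301) = 2/1.0747301 = 1.8609323.
and ρ(B_{ω*}) = 1.8609323 − 1 = 0.8609323.
m ≥ 5·ln10 / (−ln 0.8609323) = 76.886; smallest integer m = 77.

m = 77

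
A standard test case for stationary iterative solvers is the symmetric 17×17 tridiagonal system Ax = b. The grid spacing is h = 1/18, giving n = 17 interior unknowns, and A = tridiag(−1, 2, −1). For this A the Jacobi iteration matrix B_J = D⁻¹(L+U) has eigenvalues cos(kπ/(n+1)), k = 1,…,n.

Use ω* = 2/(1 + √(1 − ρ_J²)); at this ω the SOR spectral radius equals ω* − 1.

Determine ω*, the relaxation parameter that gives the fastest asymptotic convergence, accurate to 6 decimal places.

n=17: λ(B_J) = 1 − λ(A)/2 = cos(kπ/18); k=1 gives ρ_J = 0.984808.
1 − cos²(π/18) = sin²(π/18) ⇒ √(1−ρ_J²) = sin(π/18) = 0.1736482.
Then 2/(1+√(1−ρ_J²)) = 2/(1+0.1736482); ω* = 2/1.1736482 = 1.704088.
[ρ_SOR] ω* − 1 = 0.704088.

ω* = 1.704088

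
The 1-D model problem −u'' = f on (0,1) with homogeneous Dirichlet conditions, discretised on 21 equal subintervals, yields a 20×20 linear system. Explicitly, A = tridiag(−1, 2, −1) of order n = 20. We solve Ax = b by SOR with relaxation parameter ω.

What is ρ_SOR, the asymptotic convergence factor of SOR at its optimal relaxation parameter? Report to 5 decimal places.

ρ_SOR = 0.74058

½·tridiag(1,0,1) at n=20: λ_k = cos(kπ/21); max |λ| at k=1 ⇒ ρ_J = cos(π/21) ≈ 0.98883.
1 − cos²(π/21) = sin²(π/21) ⇒ √(1−ρ_J²) = sin(π/21) = 0.149042.
So ω* = 2/1.149042 = 1.74058 (Young).
Hence ρ(B_{ω*}) = 1.74058 − 1 = 0.74058.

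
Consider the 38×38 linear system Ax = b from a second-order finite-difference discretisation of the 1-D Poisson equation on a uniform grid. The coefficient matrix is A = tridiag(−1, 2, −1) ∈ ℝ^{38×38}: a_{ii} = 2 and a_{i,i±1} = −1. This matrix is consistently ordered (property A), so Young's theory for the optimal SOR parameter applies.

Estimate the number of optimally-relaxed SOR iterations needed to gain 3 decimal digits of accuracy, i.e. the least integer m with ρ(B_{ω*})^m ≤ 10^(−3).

B_J for the 38×38 system has eigenvalues cos(kπ/39); ρ_J = cos(π/39) = 0.9967573.
√(1 − cos²(π/39)) = sin(π/39) ≈ 0.0804666.
So ω* = 2/1.0804666 = 1.8510521 (Young).
At ω = 1.8510521 every |λ(B_ω)| = ω−1, so ρ_SOR = 0.8510521.
3·ln10 = 6.90776; −ln(0.8510521) = 0.161282; m = ⌈6.90776/0.161282⌉ = ⌈42.830⌉ = 43.

m = 43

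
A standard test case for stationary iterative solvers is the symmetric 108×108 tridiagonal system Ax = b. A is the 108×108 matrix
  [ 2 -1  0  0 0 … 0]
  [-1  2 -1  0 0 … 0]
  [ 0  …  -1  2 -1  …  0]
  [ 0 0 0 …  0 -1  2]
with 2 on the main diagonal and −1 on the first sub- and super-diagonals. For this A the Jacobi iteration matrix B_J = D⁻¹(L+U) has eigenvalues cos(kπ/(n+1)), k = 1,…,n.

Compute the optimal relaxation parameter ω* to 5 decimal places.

B_J for the 108×108 system has eigenvalues cos(kπ/109); ρ_J = cos(π/109) = 0.99958.
√(1−ρ_J²) simplifies to sin(π/109) = 0.028818.
ω* = 2/(1+0.028818) = 1.94398
and ρ(B_{ω*}) = 1.94398 − 1 = 0.94398.

ω* = 1.94398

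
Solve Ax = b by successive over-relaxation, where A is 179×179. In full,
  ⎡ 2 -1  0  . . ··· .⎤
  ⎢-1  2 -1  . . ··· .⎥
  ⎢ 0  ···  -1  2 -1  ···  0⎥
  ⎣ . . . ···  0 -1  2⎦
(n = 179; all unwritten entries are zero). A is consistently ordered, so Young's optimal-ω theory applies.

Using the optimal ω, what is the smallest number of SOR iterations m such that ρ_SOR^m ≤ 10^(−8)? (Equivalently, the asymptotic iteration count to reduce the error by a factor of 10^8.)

m = 528

[ρ_J] n=179: ρ(B_J) = cos(π/(n+1)) = cos(π/180) = 0.9998477.
√(1−ρ_J²) = |sin(π/180)| = 0.0174524
ω* = 2/(1+0.0174524) = 1.9656939
ρ(B_{ω*}) = ω*−1 = 0.9656939
(0.9656939)^m ≤ 10^{−8}  ⇒  m·ln(0.9656939) ≤ −8·ln10  ⇒  m ≥ 527.687  ⇒  m = 528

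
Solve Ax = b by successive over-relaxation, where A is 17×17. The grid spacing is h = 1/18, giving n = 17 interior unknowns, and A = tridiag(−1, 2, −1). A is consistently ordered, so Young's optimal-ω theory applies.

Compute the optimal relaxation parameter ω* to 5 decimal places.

ω* = 1.70409

ρ_J = max_k |cos(kπ/18)| = cos(π/18) = 0.98481
√(1−ρ_J²) = |sin(π/18)| = 0.173648
ω* = 2/(1+0.173648) = 1.70409
ρ(B_{ω*}) = ω*−1 = 0.70409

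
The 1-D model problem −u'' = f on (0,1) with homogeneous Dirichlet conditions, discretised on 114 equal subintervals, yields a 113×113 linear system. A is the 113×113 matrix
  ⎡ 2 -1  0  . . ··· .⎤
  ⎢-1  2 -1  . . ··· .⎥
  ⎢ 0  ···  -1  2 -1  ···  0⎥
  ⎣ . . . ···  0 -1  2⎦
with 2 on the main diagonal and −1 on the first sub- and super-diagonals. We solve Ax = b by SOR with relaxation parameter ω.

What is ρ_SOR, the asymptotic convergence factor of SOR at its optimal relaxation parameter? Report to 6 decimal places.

B_J for the 113×113 system has eigenvalues cos(kπ/114); ρ_J = cos(π/114) = 0.999620.
√(1−ρ_J²) simplifies to sin(π/114) = 0.0275543.
ω* = 2/(1+0.0275543) = 1.946369
and ρ(B_{ω*}) = 1.946369 − 1 = 0.946369.

ρ_SOR = 0.946369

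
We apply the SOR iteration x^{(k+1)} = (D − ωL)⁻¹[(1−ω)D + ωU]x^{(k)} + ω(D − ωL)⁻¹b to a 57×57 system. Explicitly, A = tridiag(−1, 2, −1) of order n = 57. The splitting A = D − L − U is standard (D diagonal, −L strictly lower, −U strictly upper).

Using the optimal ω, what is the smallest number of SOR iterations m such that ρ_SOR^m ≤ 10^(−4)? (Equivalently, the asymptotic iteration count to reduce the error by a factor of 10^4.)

n=57: λ(B_J) = 1 − λ(A)/2 = cos(kπ/58); k=1 gives ρ_J = 0.9985334.
root = sin(π/58) = 0.0541389  (since 1−cos² = sin²).
ω* = 2 / (1 + 0.0541389) = 2 / 1.0541389 ≈ 1.8972832.
ρ_SOR = ω* − 1 ≈ 0.8972832.
Need (0.8972832)^m ≤ 10^(−4): m ≥ 4·ln10/|ln 0.8972832| = 9.21034/0.108384 = 84.979 ⇒ m = 85.

m = 85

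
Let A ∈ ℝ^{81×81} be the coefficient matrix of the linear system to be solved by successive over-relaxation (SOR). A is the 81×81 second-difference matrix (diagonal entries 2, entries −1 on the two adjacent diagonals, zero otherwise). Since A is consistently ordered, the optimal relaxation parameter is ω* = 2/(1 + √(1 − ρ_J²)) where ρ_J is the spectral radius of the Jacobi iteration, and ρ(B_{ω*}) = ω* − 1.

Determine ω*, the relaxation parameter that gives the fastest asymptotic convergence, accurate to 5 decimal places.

ω* = 1.92622

spectrum of D⁻¹(L+U) = {cos(kπ/82) : 1≤k≤81}; ρ_J = cos(π/82) = 0.99927.
√(1−ρ_J²) = |sin(π/82)| = 0.038303
ω* = 2/(1 + 0.038303) = 2/1.038303 = 1.92622.
ρ_SOR = ω* − 1 = 1.92622 − 1 = 0.92622.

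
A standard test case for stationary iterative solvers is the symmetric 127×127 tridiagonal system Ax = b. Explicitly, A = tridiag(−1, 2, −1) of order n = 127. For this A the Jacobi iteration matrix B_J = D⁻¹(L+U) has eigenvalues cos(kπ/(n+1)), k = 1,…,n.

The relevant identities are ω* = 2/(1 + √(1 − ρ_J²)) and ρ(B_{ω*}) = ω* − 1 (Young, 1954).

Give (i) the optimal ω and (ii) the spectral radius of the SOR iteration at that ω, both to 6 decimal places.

[ρ_J] n=127: ρ(B_J) = cos(π/(n+1)) = cos(π/128) = 0.999699.
root = sin(π/128) = 0.0245412  (since 1−cos² = sin²).
ω* = 2/(1+0.0245412) = 1.952093
Hence ρ(B_{ω*}) = 1.952093 − 1 = 0.952093.

ω* = 1.952093, ρ_SOR = 0.952093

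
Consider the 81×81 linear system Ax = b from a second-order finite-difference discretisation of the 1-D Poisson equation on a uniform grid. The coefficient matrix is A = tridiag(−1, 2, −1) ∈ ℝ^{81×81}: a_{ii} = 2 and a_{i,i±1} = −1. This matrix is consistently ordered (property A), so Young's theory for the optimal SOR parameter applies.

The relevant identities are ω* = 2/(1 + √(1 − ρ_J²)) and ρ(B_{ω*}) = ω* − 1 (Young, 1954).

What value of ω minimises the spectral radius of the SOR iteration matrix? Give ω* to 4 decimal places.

ω* = 1.9262

½·tridiag(1,0,1) at n=81: λ_k = cos(kπ/82); max |λ| at k=1 ⇒ ρ_J = cos(π/82) ≈ 0.9993.
root = sin(π/82) = 0.03830  (since 1−cos² = sin²).
So ω* = 2/1.03830 = 1.9262 (Young).
ρ_SOR = ω* − 1 = 1.9262 − 1 = 0.9262.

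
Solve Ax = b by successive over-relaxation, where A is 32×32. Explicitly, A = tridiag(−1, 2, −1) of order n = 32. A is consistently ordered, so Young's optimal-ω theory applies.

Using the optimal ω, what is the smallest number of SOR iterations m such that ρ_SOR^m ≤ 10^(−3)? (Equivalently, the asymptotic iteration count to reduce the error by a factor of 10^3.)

m = 37

½·tridiag(1,0,1) at n=32: λ_k = cos(kπ/33); max |λ| at k=1 ⇒ ρ_J = cos(π/33) ≈ 0.9954719.
√(1−ρ_J²) simplifies to sin(π/33) = 0.0950560.
Then 2/(1+√(1−ρ_J²)) = 2/(1+0.0950560); ω* = 2/1.0950560 = 1.8263906.
At ω = 1.8263906 every |λ(B_ω)| = ω−1, so ρ_SOR = 0.8263906.
ρ_SOR^m ≤ 10^(−3) ⇔ m ≥ 3·ln10/(−ln 0.8263906) = 6.90776/0.190688 = 36.225; m = ⌈36.225⌉ = 37.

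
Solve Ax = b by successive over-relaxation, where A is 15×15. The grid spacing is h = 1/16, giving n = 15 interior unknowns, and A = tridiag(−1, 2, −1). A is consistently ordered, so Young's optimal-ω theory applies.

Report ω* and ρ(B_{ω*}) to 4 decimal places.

ω* = 1.6735, ρ_SOR = 0.6735

B_J for the 15×15 system has eigenvalues cos(kπ/16); ρ_J = cos(π/16) = 0.9808.
√(1−ρ_J²) simplifies to sin(π/16) = 0.19509.
ω* = 2 / (1 + 0.19509) = 2 / 1.19509 ≈ 1.6735.
and ρ(B_{ω*}) = 1.6735 − 1 = 0.6735.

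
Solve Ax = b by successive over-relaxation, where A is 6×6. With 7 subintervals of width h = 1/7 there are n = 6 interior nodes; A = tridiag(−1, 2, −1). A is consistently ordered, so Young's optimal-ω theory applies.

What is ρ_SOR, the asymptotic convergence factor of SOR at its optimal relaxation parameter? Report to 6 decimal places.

ρ_SOR = 0.394813

ρ_J = max_k |cos(kπ/7)| = cos(π/7) = 0.900969
root = sin(π/7) = 0.4338837  (since 1−cos² = sin²).
[ω*] 2 ÷ (1 + 0.4338837) = 2 ÷ 1.4338837 = 1.394813.
ρ(B_{ω*}) = ω*−1 = 0.394813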